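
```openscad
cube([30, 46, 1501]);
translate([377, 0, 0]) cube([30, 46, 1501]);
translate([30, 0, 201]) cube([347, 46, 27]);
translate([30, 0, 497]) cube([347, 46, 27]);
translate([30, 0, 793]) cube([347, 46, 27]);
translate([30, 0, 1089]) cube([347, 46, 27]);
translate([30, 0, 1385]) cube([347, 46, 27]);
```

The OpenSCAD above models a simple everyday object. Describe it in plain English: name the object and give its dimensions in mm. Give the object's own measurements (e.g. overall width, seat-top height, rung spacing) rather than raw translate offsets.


A straight ladder. Two 30×46 mm vertical rails, 1501 mm tall, stand 407 mm apart (outside-to-outside) with their front faces coplanar on the −y side. 5 rungs, each 46 mm deep and 27 mm tall, span between the inner faces of the rails, front faces flush with the rails. The lowest rung's underside is at z = 201 mm and rungs are spaced 296 mm apart (underside to underside).


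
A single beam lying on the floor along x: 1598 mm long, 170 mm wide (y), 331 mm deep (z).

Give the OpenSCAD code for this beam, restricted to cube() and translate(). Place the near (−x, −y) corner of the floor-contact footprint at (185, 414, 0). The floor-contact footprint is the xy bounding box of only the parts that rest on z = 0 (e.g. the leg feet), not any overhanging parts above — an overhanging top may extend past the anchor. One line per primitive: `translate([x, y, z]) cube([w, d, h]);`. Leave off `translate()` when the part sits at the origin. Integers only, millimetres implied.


translate([185, 414, 0]) cube([1598, 170, 331]);


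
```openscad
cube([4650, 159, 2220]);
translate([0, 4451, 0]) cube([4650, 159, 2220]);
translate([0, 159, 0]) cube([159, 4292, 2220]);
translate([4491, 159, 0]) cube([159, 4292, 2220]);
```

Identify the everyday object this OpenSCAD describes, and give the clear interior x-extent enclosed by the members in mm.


A house (or room) frame. The interior width is 4332 mm.

Four 2220 mm walls enclosing a rectangle with no floor or roof — a room or house frame. Outside width is 4650 mm and wall thickness is 159 mm, so the interior width is 4650 − 2 × 159 = 4332 mm.


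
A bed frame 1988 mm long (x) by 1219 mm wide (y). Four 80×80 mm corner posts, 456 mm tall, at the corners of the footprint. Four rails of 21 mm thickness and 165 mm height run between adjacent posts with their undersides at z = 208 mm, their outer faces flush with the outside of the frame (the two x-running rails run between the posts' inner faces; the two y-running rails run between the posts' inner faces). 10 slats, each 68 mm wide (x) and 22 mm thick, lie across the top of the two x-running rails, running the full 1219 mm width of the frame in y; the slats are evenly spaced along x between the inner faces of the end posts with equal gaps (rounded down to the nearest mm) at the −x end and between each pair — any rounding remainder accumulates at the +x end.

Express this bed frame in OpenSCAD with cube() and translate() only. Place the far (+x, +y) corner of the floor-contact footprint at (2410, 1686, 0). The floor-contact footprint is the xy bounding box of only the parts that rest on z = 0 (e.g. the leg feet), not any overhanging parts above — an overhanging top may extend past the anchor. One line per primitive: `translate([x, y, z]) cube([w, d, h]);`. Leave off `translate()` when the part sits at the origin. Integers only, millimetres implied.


translate([422, 467, 0]) cube([80, 80, 456]);
translate([422, 1606, 0]) cube([80, 80, 456]);
translate([2330, 467, 0]) cube([80, 80, 456]);
translate([2330, 1606, 0]) cube([80, 80, 456]);
translate([502, 467, 208]) cube([1828, 21, 165]);
translate([502, 1665, 208]) cube([1828, 21, 165]);
translate([422, 547, 208]) cube([21, 1059, 165]);
translate([2389, 547, 208]) cube([21, 1059, 165]);
translate([606, 467, 373]) cube([68, 1219, 22]);
translate([778, 467, 373]) cube([68, 1219, 22]);
translate([950, 467, 373]) cube([68, 1219, 22]);
translate([1122, 467, 373]) cube([68, 1219, 22]);
translate([1294, 467, 373]) cube([68, 1219, 22]);
translate([1466, 467, 373]) cube([68, 1219, 22]);
translate([1638, 467, 373]) cube([68, 1219, 22]);
translate([1810, 467, 373]) cube([68, 1219, 22]);
translate([1982, 467, 373]) cube([68, 1219, 22]);
translate([2154, 467, 373]) cube([68, 1219, 22]);


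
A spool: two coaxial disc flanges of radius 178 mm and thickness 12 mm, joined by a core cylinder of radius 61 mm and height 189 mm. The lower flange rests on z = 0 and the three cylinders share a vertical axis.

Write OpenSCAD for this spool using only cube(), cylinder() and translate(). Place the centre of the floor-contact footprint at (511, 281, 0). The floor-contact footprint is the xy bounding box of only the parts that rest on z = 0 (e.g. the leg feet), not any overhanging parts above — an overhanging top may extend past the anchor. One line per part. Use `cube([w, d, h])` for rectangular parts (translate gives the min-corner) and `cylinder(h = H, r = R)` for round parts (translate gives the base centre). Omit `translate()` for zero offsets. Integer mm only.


translate([511, 281, 0]) cylinder(h = 12, r = 178);
translate([511, 281, 12]) cylinder(h = 189, r = 61);
translate([511, 281, 201]) cylinder(h = 12, r = 178);


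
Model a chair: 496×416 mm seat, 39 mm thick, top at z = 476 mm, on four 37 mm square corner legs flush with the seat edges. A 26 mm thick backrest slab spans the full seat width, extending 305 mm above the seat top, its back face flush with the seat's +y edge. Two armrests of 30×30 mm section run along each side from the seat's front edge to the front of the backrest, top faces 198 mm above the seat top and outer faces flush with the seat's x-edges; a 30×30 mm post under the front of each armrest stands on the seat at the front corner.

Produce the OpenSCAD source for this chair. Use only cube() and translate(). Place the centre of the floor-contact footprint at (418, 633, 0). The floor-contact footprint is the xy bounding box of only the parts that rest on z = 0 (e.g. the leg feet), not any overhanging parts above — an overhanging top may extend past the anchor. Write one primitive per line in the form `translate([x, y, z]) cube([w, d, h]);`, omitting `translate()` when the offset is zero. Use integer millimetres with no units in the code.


translate([170, 425, 437]) cube([496, 416, 39]);
translate([170, 425, 0]) cube([37, 37, 437]);
translate([629, 425, 0]) cube([37, 37, 437]);
translate([170, 804, 0]) cube([37, 37, 437]);
translate([629, 804, 0]) cube([37, 37, 437]);
translate([170, 815, 476]) cube([496, 26, 305]);
translate([170, 425, 644]) cube([30, 390, 30]);
translate([636, 425, 644]) cube([30, 390, 30]);
translate([170, 425, 476]) cube([30, 30, 168]);
translate([636, 425, 476]) cube([30, 30, 168]);


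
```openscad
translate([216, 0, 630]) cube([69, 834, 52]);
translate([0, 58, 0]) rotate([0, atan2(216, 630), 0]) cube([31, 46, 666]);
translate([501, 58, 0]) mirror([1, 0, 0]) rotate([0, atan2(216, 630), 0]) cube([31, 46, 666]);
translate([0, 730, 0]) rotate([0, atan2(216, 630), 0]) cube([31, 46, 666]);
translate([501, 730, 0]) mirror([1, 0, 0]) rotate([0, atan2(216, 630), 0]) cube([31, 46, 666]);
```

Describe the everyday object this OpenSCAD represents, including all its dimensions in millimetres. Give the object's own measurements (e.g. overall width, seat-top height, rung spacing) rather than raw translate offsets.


A sawhorse. A 69×834×52 mm beam (x, y, z) sits on two A-frame leg pairs. Each pair is two raked legs of 31×46 mm section (46 mm along y) splaying symmetrically in x. Each leg rises 630 mm vertically over 216 mm of horizontal reach and is 666 mm long along its own axis. Every leg's outer bottom edge rests on the floor and its outer top edge meets a bottom edge of the beam — the left legs (tilting toward +x) meet the beam's −x bottom edge, the right legs (their mirror images, tilting toward −x) meet its +x bottom edge — so the leg tops tuck under the beam, the beam's underside is 630 mm above the floor, and the feet are 501 mm apart outside-to-outside with the beam centred between them. The two leg pairs are set in 58 mm from either end of the beam.


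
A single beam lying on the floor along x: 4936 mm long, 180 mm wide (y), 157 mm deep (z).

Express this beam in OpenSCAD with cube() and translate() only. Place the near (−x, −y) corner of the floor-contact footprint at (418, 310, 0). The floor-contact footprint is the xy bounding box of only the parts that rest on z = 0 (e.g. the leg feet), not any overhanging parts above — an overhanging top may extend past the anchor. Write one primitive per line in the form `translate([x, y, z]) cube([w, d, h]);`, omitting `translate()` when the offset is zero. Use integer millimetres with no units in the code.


translate([418, 310, 0]) cube([4936, 180, 157]);


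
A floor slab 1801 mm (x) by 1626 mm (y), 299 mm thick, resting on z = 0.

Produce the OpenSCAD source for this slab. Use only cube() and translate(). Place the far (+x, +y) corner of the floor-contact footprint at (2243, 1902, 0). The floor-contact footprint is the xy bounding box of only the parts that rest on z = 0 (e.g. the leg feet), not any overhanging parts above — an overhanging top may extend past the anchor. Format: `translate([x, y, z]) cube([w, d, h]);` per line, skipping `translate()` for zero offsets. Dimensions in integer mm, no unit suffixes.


translate([442, 276, 0]) cube([1801, 1626, 299]);


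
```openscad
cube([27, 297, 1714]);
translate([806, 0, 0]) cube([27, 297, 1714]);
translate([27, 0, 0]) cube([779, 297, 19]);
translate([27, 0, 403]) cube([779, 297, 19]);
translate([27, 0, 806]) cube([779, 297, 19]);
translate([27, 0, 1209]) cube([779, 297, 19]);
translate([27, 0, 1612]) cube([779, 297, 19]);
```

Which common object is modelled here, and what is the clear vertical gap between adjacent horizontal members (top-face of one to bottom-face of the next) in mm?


A bookshelf. The clear shelf gap is 384 mm.

Two tall side panels with 5 horizontal boards between them — a bookshelf. The first two shelf undersides are at z = 0 and z = 403; with shelf thickness 19, the clear gap is 403 − 0 − 19 = 384 mm.


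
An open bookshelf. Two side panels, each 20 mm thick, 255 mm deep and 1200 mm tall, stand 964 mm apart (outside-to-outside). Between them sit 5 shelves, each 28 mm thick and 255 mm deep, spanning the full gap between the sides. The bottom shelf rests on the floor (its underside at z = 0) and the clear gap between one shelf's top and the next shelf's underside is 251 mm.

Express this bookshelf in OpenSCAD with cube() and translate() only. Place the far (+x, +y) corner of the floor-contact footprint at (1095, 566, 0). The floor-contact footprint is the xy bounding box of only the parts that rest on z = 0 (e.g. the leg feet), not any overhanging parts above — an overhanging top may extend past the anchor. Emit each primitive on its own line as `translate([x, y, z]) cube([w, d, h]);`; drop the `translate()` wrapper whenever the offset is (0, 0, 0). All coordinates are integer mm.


translate([131, 311, 0]) cube([20, 255, 1200]);
translate([1075, 311, 0]) cube([20, 255, 1200]);
translate([151, 311, 0]) cube([924, 255, 28]);
translate([151, 311, 279]) cube([924, 255, 28]);
translate([151, 311, 558]) cube([924, 255, 28]);
translate([151, 311, 837]) cube([924, 255, 28]);
translate([151, 311, 1116]) cube([924, 255, 28]);


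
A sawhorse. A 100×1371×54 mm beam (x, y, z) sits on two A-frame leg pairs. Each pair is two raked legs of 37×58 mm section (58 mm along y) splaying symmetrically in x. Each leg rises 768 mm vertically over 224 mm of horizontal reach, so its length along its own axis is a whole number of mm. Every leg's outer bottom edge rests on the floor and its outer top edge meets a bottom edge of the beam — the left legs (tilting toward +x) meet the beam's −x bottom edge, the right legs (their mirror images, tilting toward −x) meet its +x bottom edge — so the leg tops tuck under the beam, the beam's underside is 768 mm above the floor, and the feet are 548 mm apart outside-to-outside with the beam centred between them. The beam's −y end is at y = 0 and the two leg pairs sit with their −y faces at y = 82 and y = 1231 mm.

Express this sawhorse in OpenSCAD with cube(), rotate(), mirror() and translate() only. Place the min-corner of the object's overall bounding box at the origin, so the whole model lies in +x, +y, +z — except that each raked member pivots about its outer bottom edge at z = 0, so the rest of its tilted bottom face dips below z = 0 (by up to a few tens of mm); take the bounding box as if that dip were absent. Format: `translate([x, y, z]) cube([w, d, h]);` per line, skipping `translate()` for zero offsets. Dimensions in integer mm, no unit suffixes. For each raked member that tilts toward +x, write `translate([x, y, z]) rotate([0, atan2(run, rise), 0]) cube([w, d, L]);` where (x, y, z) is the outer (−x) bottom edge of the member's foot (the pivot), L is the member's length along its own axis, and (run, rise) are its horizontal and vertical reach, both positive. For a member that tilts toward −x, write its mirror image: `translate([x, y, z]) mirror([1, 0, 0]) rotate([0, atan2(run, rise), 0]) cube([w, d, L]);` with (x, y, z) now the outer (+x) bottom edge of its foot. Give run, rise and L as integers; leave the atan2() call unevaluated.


// leg length = √(224² + 768²) = 800
// right-leg outer foot x = 2·224 + 100 = 548
// beam min-corner = (224, 0, 768)
translate([224, 0, 768]) cube([100, 1371, 54]);
translate([0, 82, 0]) rotate([0, atan2(224, 768), 0]) cube([37, 58, 800]);
translate([548, 82, 0]) mirror([1, 0, 0]) rotate([0, atan2(224, 768), 0]) cube([37, 58, 800]);
translate([0, 1231, 0]) rotate([0, atan2(224, 768), 0]) cube([37, 58, 800]);
translate([548, 1231, 0]) mirror([1, 0, 0]) rotate([0, atan2(224, 768), 0]) cube([37, 58, 800]);


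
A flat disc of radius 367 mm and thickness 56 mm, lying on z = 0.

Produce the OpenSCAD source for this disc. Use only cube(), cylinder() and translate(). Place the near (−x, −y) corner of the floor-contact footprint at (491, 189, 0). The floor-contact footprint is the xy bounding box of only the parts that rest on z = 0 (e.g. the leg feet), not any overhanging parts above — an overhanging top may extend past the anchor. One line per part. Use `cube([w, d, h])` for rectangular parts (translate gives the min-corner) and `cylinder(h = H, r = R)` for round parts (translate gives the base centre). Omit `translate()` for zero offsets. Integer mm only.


translate([858, 556, 0]) cylinder(h = 56, r = 367);


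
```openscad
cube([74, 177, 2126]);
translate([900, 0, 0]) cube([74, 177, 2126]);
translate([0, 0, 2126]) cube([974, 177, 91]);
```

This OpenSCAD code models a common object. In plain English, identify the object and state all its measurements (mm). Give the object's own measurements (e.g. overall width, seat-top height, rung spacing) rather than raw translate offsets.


A door frame. The clear opening is 826 mm wide and 2126 mm high. Two 74 mm wide jambs, 177 mm deep, stand either side of the opening from the floor to the top of the opening. A 91 mm thick head sits across the top of both jambs, spanning the full outside width of the frame.


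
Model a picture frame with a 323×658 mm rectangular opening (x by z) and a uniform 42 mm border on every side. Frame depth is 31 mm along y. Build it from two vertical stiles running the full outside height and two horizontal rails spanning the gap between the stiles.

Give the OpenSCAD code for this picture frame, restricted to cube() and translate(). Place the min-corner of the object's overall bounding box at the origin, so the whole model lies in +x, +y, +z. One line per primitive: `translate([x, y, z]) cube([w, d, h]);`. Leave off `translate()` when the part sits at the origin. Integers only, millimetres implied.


cube([42, 31, 742]);
translate([365, 0, 0]) cube([42, 31, 742]);
translate([42, 0, 0]) cube([323, 31, 42]);
translate([42, 0, 700]) cube([323, 31, 42]);


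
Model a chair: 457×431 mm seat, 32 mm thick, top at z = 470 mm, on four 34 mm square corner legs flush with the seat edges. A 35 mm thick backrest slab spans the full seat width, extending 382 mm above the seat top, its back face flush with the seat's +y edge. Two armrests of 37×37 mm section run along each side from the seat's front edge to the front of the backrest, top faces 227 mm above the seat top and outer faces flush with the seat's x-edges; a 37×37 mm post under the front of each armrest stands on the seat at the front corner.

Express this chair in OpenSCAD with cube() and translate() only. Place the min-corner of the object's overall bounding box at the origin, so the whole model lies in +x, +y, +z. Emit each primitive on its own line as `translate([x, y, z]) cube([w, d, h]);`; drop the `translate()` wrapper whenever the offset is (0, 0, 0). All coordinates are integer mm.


translate([0, 0, 438]) cube([457, 431, 32]);
cube([34, 34, 438]);
translate([423, 0, 0]) cube([34, 34, 438]);
translate([0, 397, 0]) cube([34, 34, 438]);
translate([423, 397, 0]) cube([34, 34, 438]);
translate([0, 396, 470]) cube([457, 35, 382]);
translate([0, 0, 660]) cube([37, 396, 37]);
translate([420, 0, 660]) cube([37, 396, 37]);
translate([0, 0, 470]) cube([37, 37, 190]);
translate([420, 0, 470]) cube([37, 37, 190]);


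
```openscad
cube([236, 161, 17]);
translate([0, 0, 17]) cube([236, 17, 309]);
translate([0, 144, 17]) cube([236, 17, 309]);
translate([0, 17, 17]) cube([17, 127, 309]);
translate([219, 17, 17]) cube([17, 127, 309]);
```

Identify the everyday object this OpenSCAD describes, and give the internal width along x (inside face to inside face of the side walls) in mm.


An open box. The internal width is 202 mm.

A 236×161 base slab with four walls standing on it — an open box. The base is 236 mm wide and the walls are 17 mm thick, so the internal width is 236 − 2 × 17 = 202 mm.


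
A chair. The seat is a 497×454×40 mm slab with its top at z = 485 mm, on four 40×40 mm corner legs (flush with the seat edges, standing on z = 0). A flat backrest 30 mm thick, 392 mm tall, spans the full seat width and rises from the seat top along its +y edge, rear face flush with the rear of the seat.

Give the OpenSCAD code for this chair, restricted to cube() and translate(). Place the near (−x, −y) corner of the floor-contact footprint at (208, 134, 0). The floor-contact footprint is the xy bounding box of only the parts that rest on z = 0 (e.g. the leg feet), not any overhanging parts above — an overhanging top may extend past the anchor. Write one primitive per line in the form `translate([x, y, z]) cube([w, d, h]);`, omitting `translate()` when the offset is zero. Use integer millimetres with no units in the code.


// leg_h = 485 - 40 = 445
translate([208, 134, 445]) cube([497, 454, 40]);
translate([208, 134, 0]) cube([40, 40, 445]);
translate([665, 134, 0]) cube([40, 40, 445]);
translate([208, 548, 0]) cube([40, 40, 445]);
translate([665, 548, 0]) cube([40, 40, 445]);
translate([208, 558, 485]) cube([497, 30, 392]);


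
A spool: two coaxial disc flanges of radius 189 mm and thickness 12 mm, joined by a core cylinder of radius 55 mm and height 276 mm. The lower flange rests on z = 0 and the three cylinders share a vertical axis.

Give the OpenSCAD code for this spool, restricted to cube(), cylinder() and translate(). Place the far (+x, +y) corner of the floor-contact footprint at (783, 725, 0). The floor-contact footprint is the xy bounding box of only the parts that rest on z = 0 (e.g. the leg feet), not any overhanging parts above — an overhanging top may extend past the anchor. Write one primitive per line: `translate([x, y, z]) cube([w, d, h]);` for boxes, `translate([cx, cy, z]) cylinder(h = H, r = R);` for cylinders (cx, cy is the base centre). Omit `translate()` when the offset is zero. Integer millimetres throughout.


translate([594, 536, 0]) cylinder(h = 12, r = 189);
translate([594, 536, 12]) cylinder(h = 276, r = 55);
translate([594, 536, 288]) cylinder(h = 12, r = 189);


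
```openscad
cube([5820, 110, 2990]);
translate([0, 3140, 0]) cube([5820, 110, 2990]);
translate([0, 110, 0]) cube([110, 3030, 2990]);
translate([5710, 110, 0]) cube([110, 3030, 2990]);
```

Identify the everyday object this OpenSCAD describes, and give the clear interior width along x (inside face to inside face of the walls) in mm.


A house (or room) frame. The interior width is 5600 mm.

Four 2990 mm walls enclosing a rectangle with no floor or roof — a room or house frame. Outside width is 5820 mm and wall thickness is 110 mm, so the interior width is 5820 − 2 × 110 = 5600 mm.


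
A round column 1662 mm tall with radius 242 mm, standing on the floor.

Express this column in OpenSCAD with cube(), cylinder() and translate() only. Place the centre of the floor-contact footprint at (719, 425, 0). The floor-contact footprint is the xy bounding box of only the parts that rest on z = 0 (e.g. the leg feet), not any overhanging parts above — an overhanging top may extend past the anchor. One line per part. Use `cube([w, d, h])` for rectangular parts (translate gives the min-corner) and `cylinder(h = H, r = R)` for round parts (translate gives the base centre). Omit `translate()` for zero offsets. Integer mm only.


translate([719, 425, 0]) cylinder(h = 1662, r = 242);


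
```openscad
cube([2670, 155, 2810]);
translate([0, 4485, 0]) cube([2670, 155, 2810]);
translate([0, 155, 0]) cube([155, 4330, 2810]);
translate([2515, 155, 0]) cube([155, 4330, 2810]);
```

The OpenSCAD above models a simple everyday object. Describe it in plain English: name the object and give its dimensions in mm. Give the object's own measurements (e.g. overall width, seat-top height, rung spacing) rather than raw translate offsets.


The wall frame of a small rectangular building: four walls, each 2810 mm tall and 155 mm thick, enclosing a footprint 2670 mm (x) by 4640 mm (y) outside-to-outside, with no floor or roof. The front and back walls (the −y and +y sides) span the full width; the two side walls fit between them.


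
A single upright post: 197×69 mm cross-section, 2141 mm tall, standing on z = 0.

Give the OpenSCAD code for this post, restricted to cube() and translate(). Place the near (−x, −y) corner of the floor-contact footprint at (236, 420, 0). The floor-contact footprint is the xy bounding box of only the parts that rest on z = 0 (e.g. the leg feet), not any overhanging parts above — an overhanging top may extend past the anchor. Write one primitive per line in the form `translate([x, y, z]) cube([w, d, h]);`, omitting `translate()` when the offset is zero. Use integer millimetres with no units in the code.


translate([236, 420, 0]) cube([197, 69, 2141]);


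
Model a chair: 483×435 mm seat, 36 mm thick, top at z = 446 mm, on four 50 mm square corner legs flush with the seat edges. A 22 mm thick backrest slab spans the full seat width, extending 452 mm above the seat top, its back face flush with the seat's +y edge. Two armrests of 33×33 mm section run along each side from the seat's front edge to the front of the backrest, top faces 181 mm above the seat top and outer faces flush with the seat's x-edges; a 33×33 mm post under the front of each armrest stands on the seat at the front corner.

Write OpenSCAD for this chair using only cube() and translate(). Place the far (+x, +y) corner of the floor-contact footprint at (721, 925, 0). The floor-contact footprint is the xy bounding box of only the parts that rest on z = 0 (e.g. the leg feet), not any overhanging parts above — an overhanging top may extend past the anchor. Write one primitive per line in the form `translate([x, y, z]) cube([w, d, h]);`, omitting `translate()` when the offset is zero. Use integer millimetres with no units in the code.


translate([238, 490, 410]) cube([483, 435, 36]);
translate([238, 490, 0]) cube([50, 50, 410]);
translate([671, 490, 0]) cube([50, 50, 410]);
translate([238, 875, 0]) cube([50, 50, 410]);
translate([671, 875, 0]) cube([50, 50, 410]);
translate([238, 903, 446]) cube([483, 22, 452]);
translate([238, 490, 594]) cube([33, 413, 33]);
translate([688, 490, 594]) cube([33, 413, 33]);
translate([238, 490, 446]) cube([33, 33, 148]);
translate([688, 490, 446]) cube([33, 33, 148]);


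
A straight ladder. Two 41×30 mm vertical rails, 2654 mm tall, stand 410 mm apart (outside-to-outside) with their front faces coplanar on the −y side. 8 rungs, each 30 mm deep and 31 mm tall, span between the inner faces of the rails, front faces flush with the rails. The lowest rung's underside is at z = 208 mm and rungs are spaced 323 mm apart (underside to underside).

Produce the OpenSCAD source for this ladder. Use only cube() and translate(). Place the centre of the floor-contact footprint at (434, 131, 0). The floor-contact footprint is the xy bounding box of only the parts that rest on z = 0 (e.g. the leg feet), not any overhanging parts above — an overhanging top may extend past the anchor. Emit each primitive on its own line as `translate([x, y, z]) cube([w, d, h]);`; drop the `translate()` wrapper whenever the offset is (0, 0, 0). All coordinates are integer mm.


translate([229, 116, 0]) cube([41, 30, 2654]);
translate([598, 116, 0]) cube([41, 30, 2654]);
translate([270, 116, 208]) cube([328, 30, 31]);
translate([270, 116, 531]) cube([328, 30, 31]);
translate([270, 116, 854]) cube([328, 30, 31]);
translate([270, 116, 1177]) cube([328, 30, 31]);
translate([270, 116, 1500]) cube([328, 30, 31]);
translate([270, 116, 1823]) cube([328, 30, 31]);
translate([270, 116, 2146]) cube([328, 30, 31]);
translate([270, 116, 2469]) cube([328, 30, 31]);


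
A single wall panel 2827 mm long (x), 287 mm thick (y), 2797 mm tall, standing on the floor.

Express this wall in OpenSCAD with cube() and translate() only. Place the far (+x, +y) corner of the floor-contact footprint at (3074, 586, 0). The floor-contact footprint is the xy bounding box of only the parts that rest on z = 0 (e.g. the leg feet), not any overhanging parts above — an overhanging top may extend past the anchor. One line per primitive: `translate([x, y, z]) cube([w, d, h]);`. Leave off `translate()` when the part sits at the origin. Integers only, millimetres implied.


translate([247, 299, 0]) cube([2827, 287, 2797]);


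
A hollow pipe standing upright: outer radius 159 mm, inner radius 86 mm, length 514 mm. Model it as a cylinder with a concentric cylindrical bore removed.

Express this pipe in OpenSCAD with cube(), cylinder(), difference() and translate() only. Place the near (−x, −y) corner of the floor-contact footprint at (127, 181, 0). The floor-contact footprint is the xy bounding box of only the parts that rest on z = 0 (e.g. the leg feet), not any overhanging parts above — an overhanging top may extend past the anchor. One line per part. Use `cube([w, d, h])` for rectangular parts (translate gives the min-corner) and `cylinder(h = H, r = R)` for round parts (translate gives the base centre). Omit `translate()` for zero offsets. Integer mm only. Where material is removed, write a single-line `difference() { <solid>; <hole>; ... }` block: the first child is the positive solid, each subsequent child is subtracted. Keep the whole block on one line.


difference() { translate([286, 340, 0]) cylinder(h = 514, r = 159); translate([286, 340, 0]) cylinder(h = 514, r = 86); }


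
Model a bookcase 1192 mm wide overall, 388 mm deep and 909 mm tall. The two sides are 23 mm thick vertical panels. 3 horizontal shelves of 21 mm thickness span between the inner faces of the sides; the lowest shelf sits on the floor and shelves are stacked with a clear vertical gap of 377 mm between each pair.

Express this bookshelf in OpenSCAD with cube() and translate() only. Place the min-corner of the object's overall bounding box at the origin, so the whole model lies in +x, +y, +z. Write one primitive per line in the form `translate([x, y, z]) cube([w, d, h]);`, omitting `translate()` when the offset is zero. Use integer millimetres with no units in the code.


cube([23, 388, 909]);
translate([1169, 0, 0]) cube([23, 388, 909]);
translate([23, 0, 0]) cube([1146, 388, 21]);
translate([23, 0, 398]) cube([1146, 388, 21]);
translate([23, 0, 796]) cube([1146, 388, 21]);


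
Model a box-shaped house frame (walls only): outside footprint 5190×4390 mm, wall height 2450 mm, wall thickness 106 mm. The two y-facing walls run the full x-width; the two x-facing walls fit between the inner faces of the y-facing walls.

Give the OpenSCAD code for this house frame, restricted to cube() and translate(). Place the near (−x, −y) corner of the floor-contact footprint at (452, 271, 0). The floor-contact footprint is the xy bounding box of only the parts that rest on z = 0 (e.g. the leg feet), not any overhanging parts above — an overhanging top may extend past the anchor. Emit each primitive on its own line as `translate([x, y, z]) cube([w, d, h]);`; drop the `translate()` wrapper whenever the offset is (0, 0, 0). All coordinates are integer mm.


translate([452, 271, 0]) cube([5190, 106, 2450]);
translate([452, 4555, 0]) cube([5190, 106, 2450]);
translate([452, 377, 0]) cube([106, 4178, 2450]);
translate([5536, 377, 0]) cube([106, 4178, 2450]);


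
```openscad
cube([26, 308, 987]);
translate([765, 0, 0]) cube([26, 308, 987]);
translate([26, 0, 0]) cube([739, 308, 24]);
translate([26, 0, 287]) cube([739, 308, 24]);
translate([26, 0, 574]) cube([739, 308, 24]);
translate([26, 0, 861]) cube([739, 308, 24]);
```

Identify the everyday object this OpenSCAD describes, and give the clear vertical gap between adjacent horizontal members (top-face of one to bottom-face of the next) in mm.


A bookshelf. The clear shelf gap is 263 mm.

Two tall side panels with 4 horizontal boards between them — a bookshelf. The first two shelf undersides are at z = 0 and z = 287; with shelf thickness 24, the clear gap is 287 − 0 − 24 = 263 mm.


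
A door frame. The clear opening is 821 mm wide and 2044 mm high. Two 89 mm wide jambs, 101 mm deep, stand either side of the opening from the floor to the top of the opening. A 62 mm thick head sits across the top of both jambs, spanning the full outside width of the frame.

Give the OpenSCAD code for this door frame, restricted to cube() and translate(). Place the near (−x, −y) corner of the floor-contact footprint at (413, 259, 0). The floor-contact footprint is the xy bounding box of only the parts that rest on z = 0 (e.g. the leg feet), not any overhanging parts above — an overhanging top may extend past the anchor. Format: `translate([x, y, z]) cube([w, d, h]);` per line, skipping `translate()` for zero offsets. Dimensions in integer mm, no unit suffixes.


translate([413, 259, 0]) cube([89, 101, 2044]);
translate([1323, 259, 0]) cube([89, 101, 2044]);
translate([413, 259, 2044]) cube([999, 101, 62]);


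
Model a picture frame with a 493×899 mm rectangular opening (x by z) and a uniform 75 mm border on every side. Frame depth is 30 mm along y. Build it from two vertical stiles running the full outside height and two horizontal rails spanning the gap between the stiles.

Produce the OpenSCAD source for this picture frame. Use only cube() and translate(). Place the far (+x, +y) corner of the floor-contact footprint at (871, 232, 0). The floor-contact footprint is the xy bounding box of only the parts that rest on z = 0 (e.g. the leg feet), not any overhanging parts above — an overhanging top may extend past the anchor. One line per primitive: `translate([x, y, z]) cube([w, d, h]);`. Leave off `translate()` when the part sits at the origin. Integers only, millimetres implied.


translate([228, 202, 0]) cube([75, 30, 1049]);
translate([796, 202, 0]) cube([75, 30, 1049]);
translate([303, 202, 0]) cube([493, 30, 75]);
translate([303, 202, 974]) cube([493, 30, 75]);


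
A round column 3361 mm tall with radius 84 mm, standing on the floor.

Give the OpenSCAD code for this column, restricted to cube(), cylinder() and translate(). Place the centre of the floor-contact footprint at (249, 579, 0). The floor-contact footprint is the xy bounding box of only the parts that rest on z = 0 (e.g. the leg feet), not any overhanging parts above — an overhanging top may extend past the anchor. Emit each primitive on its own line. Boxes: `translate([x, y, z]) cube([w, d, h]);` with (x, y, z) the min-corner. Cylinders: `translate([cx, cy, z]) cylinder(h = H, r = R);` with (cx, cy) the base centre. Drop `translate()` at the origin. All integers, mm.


translate([249, 579, 0]) cylinder(h = 3361, r = 84);


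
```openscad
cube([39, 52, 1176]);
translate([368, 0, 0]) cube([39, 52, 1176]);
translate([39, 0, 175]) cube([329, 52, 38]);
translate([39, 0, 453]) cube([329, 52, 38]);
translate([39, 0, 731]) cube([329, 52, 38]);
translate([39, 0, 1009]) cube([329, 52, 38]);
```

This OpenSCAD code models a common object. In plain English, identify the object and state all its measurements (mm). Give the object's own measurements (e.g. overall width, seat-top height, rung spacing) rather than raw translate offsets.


A straight ladder. Two 39×52 mm vertical rails, 1176 mm tall, stand 407 mm apart (outside-to-outside) with their front faces coplanar on the −y side. 4 rungs, each 52 mm deep and 38 mm tall, span between the inner faces of the rails, front faces flush with the rails. The lowest rung's underside is at z = 175 mm and rungs are spaced 278 mm apart (underside to underside).


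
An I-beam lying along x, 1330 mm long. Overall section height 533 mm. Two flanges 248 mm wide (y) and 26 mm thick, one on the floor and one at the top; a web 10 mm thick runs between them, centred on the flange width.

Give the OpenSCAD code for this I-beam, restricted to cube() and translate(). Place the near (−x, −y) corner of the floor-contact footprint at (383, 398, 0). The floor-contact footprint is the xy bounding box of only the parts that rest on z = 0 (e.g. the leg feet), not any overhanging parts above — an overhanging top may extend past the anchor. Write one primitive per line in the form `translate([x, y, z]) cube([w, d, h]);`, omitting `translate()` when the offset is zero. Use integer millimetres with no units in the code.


translate([383, 398, 0]) cube([1330, 248, 26]);
translate([383, 517, 26]) cube([1330, 10, 481]);
translate([383, 398, 507]) cube([1330, 248, 26]);


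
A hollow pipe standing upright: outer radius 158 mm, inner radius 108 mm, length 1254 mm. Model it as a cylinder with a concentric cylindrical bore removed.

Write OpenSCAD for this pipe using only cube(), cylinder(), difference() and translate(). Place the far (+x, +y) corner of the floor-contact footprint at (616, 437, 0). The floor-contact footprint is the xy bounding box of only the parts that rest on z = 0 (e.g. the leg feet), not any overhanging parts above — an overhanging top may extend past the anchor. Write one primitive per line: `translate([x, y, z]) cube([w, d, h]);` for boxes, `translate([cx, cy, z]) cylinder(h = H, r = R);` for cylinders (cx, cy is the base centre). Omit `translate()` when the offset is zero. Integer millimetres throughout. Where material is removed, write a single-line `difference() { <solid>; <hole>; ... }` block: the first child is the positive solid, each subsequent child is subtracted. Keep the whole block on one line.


difference() { translate([458, 279, 0]) cylinder(h = 1254, r = 158); translate([458, 279, 0]) cylinder(h = 1254, r = 108); }


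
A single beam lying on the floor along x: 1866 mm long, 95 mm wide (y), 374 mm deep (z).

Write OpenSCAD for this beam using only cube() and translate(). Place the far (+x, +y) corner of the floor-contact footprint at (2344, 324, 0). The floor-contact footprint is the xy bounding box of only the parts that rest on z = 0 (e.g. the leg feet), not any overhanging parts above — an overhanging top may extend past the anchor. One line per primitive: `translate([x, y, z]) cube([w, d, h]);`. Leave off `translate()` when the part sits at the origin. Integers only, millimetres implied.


translate([478, 229, 0]) cube([1866, 95, 374]);


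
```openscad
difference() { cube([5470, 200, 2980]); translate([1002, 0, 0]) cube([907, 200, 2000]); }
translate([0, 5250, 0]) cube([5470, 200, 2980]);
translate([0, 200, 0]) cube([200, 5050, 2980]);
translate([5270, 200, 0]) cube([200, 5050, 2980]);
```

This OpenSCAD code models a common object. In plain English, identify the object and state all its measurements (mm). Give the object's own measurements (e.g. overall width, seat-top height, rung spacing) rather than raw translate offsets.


A single room: four walls, each 2980 mm tall and 200 mm thick, enclosing an outside footprint 5470×5450 mm (x × y), no floor or roof. The front and back walls (−y and +y sides) run the full x-width; the side walls fit between their inner faces. A door opening 907 mm wide and 2000 mm tall is cut through the front wall from the floor up, its −x edge 1002 mm from the wall's −x end.


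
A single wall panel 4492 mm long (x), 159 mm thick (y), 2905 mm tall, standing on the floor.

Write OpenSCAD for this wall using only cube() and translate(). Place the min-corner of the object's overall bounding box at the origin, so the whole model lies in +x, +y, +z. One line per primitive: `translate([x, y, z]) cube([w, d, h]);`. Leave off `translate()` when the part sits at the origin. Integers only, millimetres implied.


cube([4492, 159, 2905]);


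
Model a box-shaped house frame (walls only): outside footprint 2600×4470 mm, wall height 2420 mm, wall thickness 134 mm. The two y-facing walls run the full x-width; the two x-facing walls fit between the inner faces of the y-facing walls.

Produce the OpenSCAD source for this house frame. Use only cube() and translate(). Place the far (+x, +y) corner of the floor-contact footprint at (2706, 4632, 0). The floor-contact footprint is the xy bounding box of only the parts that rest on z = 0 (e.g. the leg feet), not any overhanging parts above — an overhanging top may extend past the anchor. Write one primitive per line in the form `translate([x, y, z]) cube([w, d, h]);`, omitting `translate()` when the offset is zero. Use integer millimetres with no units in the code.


translate([106, 162, 0]) cube([2600, 134, 2420]);
translate([106, 4498, 0]) cube([2600, 134, 2420]);
translate([106, 296, 0]) cube([134, 4202, 2420]);
translate([2572, 296, 0]) cube([134, 4202, 2420]);


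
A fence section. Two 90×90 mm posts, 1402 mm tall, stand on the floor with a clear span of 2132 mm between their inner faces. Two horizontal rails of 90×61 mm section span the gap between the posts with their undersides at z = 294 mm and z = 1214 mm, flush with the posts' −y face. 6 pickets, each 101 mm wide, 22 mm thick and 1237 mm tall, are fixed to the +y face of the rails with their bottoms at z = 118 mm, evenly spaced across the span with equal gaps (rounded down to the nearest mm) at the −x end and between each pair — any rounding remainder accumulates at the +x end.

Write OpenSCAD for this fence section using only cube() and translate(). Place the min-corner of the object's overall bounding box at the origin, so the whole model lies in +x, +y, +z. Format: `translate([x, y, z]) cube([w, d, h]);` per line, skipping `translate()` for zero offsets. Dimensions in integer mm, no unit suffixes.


cube([90, 90, 1402]);
translate([2222, 0, 0]) cube([90, 90, 1402]);
translate([90, 0, 294]) cube([2132, 90, 61]);
translate([90, 0, 1214]) cube([2132, 90, 61]);
translate([308, 90, 118]) cube([101, 22, 1237]);
translate([627, 90, 118]) cube([101, 22, 1237]);
translate([946, 90, 118]) cube([101, 22, 1237]);
translate([1265, 90, 118]) cube([101, 22, 1237]);
translate([1584, 90, 118]) cube([101, 22, 1237]);
translate([1903, 90, 118]) cube([101, 22, 1237]);


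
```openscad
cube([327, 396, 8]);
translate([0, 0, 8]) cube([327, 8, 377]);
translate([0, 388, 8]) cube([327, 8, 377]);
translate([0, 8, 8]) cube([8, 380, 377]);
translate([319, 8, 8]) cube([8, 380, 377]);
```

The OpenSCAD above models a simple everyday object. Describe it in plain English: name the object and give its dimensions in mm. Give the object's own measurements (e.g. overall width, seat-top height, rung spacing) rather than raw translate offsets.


An open-topped rectangular box: outside dimensions 327×396×385 mm, with a uniform wall and base thickness of 8 mm. The base is a full 327×396 slab on the floor; four walls sit on top of the base. The front and back walls (the −y and +y sides) span the full width; the two side walls fit between them.
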